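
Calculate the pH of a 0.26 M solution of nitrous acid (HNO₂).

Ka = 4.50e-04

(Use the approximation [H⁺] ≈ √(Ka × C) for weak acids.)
pH = 1.97

[H⁺] = √(Ka × C) = √(4.50e-04 × 0.26) = 1.0817e-02. pH = -log(1.0817e-02)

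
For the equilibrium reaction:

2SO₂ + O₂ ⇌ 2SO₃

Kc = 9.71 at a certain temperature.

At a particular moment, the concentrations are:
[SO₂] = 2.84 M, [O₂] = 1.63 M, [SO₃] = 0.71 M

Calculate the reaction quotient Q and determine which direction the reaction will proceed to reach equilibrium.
Q = 0.038, Q < K, reaction proceeds forward (toward products)

Q = ([SO₃]^2) / ([SO₂]^2 × [O₂])
  = ((0.71)^2) / ((2.84)^2·(1.63)) = 0.5041/13.147 = 0.03834
Since Q = 0.03834 < Kc = 9.71, the reaction proceeds forward (toward products) to reach equilibrium.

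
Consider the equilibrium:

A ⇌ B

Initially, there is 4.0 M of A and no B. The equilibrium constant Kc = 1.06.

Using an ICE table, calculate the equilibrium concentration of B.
[B] = 2.058 M

ICE: [A] = 4.0 − x, [B] = x.
Kc = x/(4.0 − x) = 1.06 ⇒ x = 1.06·4.0/(1 + 1.06) = 4.24/2.06 = 2.058.
[B] = x = 2.058 M.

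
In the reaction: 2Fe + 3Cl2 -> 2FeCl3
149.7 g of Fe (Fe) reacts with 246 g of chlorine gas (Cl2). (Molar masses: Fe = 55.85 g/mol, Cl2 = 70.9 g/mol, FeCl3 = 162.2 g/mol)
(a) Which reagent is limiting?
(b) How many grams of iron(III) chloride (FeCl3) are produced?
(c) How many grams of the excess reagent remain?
(a) Cl2, (b) 375.2 g, (c) 20.51 g

Moles of Fe = 149.7 g ÷ 55.85 g/mol = 2.68039 mol
Moles of Cl2 = 246 g ÷ 70.9 g/mol = 3.46968 mol
Moles ÷ coefficient: Fe: 2.68039/2 = 1.34, Cl2: 3.46968/3 = 1.157
(a) Cl2 has the smaller value, so Cl2 is the limiting reagent.
(b) Moles of FeCl3 = 3.46968 mol Cl2 × (2/3) = 2.31312 mol; mass = 2.31312 mol × 162.2 g/mol = 375.2 g
(c) Fe consumed = 3.46968 × (2/3) = 2.31312 mol; remaining = 2.68039 − 2.31312 = 0.367277 mol; mass = 0.367277 mol × 55.85 g/mol = 20.51 g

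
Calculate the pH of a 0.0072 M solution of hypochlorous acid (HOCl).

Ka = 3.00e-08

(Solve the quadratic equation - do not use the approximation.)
pH = 4.83

x² + Ka×x - Ka×C = 0. Using quadratic formula: [H⁺] = 1.4682e-05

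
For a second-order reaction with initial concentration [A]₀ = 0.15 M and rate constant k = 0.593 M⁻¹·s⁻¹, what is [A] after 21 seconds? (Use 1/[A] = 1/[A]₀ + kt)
0.0523 M

1/[A] = 1/[A]₀ + k·t = 1/0.15 + (0.593)·(21) = 6.6667 + 12.4530 = 19.1197
[A] = 1/19.1197 = 0.0523 M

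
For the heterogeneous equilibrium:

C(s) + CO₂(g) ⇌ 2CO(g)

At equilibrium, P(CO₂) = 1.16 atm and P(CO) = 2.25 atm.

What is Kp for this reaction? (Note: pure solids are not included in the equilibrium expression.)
K_p = 4.364

Solid C is excluded.
Kp = P(CO)²/P(CO₂) = (2.25)²/1.16 = 5.062/1.16 = 4.364.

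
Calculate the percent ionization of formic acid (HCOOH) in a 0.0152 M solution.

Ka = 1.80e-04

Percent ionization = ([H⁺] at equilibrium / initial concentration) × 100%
Percent ionization = 10.3%

Let x = [H⁺]. Ka = x²/(C - x) ⇒ x² + (1.80e-04)x - (1.80e-04)(0.0152) = 0. x = 1.5665e-03. Percent = (1.5665e-03/0.0152) × 100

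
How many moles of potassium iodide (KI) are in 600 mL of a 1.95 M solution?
Moles = Molarity × Volume (L)
Moles = 1.95 M × 0.6 L = 1.17 mol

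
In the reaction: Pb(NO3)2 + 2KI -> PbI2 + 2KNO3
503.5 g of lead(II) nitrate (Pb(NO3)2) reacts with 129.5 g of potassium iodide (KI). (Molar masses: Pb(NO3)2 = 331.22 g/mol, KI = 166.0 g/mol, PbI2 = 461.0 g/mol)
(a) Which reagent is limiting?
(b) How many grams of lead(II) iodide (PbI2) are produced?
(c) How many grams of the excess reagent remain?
(a) KI, (b) 179.8 g, (c) 374.3 g

Moles of Pb(NO3)2 = 503.5 g ÷ 331.22 g/mol = 1.52014 mol
Moles of KI = 129.5 g ÷ 166.0 g/mol = 0.78012 mol
Moles ÷ coefficient: Pb(NO3)2: 1.52014/1 = 1.52, KI: 0.78012/2 = 0.3901
(a) KI has the smaller value, so KI is the limiting reagent.
(b) Moles of PbI2 = 0.78012 mol KI × (1/2) = 0.39006 mol; mass = 0.39006 mol × 461.0 g/mol = 179.8 g
(c) Pb(NO3)2 consumed = 0.78012 × (1/2) = 0.39006 mol; remaining = 1.52014 − 0.39006 = 1.13008 mol; mass = 1.13008 mol × 331.22 g/mol = 374.3 g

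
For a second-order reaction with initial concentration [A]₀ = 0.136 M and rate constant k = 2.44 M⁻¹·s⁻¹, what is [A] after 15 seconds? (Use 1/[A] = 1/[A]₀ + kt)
0.0228 M

1/[A] = 1/[A]₀ + k·t = 1/0.136 + (2.44)·(15) = 7.3529 + 36.6000 = 43.9529
[A] = 1/43.9529 = 0.0228 M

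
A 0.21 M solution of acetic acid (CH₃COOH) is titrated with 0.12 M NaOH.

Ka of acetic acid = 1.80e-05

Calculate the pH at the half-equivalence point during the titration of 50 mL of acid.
pH = pKa = 4.74

At the half-equivalence point, [HA] = [A⁻], so by Henderson–Hasselbalch pH = pKa + log(1) = pKa.
pKa = −log(1.80e-05) = 4.74.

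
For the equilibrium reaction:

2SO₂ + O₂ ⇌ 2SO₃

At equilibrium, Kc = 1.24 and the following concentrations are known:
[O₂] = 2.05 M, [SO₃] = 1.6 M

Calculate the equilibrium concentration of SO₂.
[SO₂] = 1.0035 M

Kc = ([SO₃]^2) / ([SO₂]^2 × [O₂]) = 1.24
[SO₂]^2 = (product terms)/(Kc · other reactant terms) = 2.56 / (1.24 · 2.05) = 1.0071
[SO₂] = (1.0071)^(1/2) = 1.0035 M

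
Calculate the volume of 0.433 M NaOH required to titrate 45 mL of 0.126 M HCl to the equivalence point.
V_{base} = 13.1 mL

At equivalence: moles acid = moles base.
moles HCl = 0.126 M × 0.045 L = 0.00567 mol
V_NaOH = 0.00567 mol ÷ 0.433 M = 0.01309 L = 13.1 mL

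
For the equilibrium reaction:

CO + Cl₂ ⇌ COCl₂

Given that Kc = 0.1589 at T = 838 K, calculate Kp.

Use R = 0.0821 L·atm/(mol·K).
K_p = 0.0023

Δn = (moles gaseous products) − (moles gaseous reactants) = -1
T = 838 K; RT = 0.0821 × 838 = 68.7998
Kp = Kc·(RT)^Δn = 0.1589 × (68.7998)^-1 = 0.1589 × 0.0145349 = 0.0023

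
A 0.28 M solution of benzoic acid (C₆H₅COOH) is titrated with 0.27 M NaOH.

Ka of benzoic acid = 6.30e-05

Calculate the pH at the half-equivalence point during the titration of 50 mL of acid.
pH = pKa = 4.20

At the half-equivalence point, [HA] = [A⁻], so by Henderson–Hasselbalch pH = pKa + log(1) = pKa.
pKa = −log(6.30e-05) = 4.20.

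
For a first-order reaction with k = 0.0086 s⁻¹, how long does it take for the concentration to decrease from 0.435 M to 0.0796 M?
197.48 s

From ln[A] = ln[A]₀ - k·t: t = ln([A]₀/[A])/k = ln(0.435/0.0796)/0.0086 = ln(5.4648)/0.0086 = 1.6983/0.0086 = 197.48 s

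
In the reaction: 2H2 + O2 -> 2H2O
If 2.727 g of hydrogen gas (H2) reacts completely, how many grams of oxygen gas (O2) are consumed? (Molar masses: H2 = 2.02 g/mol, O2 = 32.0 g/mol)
Moles of H2 = 2.727 g ÷ 2.02 g/mol = 1.35 mol
Mole ratio: 1 mol O2 / 2 mol H2
Moles of O2 = 1.35 × (1/2) = 0.675 mol
Mass of O2 = 0.675 mol × 32.0 g/mol = 21.6 g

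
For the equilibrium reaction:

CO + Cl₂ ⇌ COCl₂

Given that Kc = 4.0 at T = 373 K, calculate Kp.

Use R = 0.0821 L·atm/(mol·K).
K_p = 0.1306

Δn = (moles gaseous products) − (moles gaseous reactants) = -1
T = 373 K; RT = 0.0821 × 373 = 30.6233
Kp = Kc·(RT)^Δn = 4.0 × (30.6233)^-1 = 4.0 × 0.0326549 = 0.1306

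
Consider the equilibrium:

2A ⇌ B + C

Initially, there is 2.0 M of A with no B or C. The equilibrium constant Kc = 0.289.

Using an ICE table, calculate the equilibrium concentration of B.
[B] = 0.518 M

ICE: [A] = 2.0 − 2x, [B] = [C] = x.
Kc = x²/(2.0 − 2x)² = 0.289 ⇒ √Kc = x/(2.0 − 2x).
x = √0.289·2.0/(1 + 2√0.289) = 0.53759·2.0/2.0752 = 0.51811.
[B] = x = 0.518 M.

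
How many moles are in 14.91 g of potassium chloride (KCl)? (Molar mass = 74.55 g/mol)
Moles = 14.91 g ÷ 74.55 g/mol = 0.2 mol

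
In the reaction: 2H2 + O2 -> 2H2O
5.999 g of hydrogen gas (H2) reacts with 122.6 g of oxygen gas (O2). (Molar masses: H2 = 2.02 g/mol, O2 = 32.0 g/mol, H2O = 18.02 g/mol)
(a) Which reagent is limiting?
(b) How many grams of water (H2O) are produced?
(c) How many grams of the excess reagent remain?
(a) H2, (b) 53.52 g, (c) 75.08 g

Moles of H2 = 5.999 g ÷ 2.02 g/mol = 2.9698 mol
Moles of O2 = 122.6 g ÷ 32.0 g/mol = 3.83125 mol
Moles ÷ coefficient: H2: 2.9698/2 = 1.485, O2: 3.83125/1 = 3.831
(a) H2 has the smaller value, so H2 is the limiting reagent.
(b) Moles of H2O = 2.9698 mol H2 × (2/2) = 2.9698 mol; mass = 2.9698 mol × 18.02 g/mol = 53.52 g
(c) O2 consumed = 2.9698 × (1/2) = 1.4849 mol; remaining = 3.83125 − 1.4849 = 2.34635 mol; mass = 2.34635 mol × 32.0 g/mol = 75.08 g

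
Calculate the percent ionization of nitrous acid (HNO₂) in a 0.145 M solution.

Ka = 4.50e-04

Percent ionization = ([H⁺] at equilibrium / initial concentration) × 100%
Percent ionization = 5.42%

Let x = [H⁺]. Ka = x²/(C - x) ⇒ x² + (4.50e-04)x - (4.50e-04)(0.145) = 0. x = 7.8559e-03. Percent = (7.8559e-03/0.145) × 100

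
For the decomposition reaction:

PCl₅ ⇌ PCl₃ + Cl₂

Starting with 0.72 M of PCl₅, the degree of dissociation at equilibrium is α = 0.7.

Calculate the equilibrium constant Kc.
K_c = 1.1760

x = α·[A]₀ = 0.7 × 0.72 = 0.504 M dissociated.
At eq: [PCl₅] = 0.72 − 0.504 = 0.216 M; [PCl₃] = [Cl₂] = x = 0.504 M.
Kc = [PCl₃][Cl₂]/[PCl₅] = (0.504)²/0.216 = 1.176.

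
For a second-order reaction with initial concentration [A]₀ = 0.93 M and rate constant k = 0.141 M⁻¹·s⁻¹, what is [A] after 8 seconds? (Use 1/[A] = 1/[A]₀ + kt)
0.4539 M

1/[A] = 1/[A]₀ + k·t = 1/0.93 + (0.141)·(8) = 1.0753 + 1.1280 = 2.2033
[A] = 1/2.2033 = 0.4539 M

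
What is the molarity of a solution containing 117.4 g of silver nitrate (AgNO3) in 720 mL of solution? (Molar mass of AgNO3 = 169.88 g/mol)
Moles of AgNO3 = 117.4 g ÷ 169.88 g/mol = 0.691076 mol
Volume = 720 mL = 0.72 L
Molarity = 0.691076 mol ÷ 0.72 L = 0.9598 M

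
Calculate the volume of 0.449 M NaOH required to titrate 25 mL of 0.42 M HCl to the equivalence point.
V_{base} = 23.4 mL

At equivalence: moles acid = moles base.
moles HCl = 0.42 M × 0.025 L = 0.0105 mol
V_NaOH = 0.0105 mol ÷ 0.449 M = 0.02339 L = 23.4 mL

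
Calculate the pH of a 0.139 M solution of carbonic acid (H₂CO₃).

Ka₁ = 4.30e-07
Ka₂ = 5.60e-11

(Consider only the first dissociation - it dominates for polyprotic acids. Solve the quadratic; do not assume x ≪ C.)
pH = 3.61

x² + Ka₁·x − Ka₁·C = 0 with Ka₁ = 4.30e-07, C = 0.139.
x = (−Ka₁ + √(Ka₁² + 4·Ka₁·C))/2 = 2.4426e-04 M, so pH = 3.61.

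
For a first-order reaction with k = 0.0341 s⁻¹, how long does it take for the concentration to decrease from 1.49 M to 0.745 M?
20.33 s

From ln[A] = ln[A]₀ - k·t: t = ln([A]₀/[A])/k = ln(1.49/0.745)/0.0341 = ln(2.0000)/0.0341 = 0.6931/0.0341 = 20.33 s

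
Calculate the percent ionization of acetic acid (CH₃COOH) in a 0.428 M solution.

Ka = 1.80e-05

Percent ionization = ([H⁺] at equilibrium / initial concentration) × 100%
Percent ionization = 0.646%

Let x = [H⁺]. Ka = x²/(C - x) ⇒ x² + (1.80e-05)x - (1.80e-05)(0.428) = 0. x = 2.7666e-03. Percent = (2.7666e-03/0.428) × 100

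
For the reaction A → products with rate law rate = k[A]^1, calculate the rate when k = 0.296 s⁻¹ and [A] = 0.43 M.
0.1273 M/s

rate = k·[A]^1 = 0.296·(0.43)^1 = 0.296·0.43 = 0.1273 M/s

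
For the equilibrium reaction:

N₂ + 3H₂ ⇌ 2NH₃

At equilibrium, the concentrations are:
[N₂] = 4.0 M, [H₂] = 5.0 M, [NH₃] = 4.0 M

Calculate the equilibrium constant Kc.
K_c = 0.0320

Kc = ([NH₃]^2) / ([N₂] × [H₂]^3)
   = ((4.0)^2) / ((4.0)·(5.0)^3)
   = 16 / 500 = 0.0320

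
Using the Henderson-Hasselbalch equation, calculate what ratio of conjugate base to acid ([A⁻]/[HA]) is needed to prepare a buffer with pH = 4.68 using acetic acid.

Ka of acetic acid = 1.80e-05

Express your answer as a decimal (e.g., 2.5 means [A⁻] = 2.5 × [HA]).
[A⁻]/[HA] = 0.862

pKa = −log(1.80e-05) = 4.7447. pH = pKa + log([A⁻]/[HA]). 4.68 = 4.7447 + log(ratio). log(ratio) = 4.68 − 4.7447 = -0.0647. ratio = 10^(-0.0647) = 0.862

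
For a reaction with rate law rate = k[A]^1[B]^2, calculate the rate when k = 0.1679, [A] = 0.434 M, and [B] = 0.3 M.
0.006558 M/s

rate = k·[A]^1·[B]^2 = 0.1679·(0.434)^1·(0.3)^2 = 0.1679·0.434·0.09 = 0.006558 M/s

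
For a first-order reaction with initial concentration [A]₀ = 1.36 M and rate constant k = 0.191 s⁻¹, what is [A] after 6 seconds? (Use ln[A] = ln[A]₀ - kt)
0.4324 M

ln[A] = ln[A]₀ - k·t = ln(1.36) - (0.191)·(6) = 0.3075 - 1.1460 = -0.8385
[A] = e^(-0.8385) = 0.4324 M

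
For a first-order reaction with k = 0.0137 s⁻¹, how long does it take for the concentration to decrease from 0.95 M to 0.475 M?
50.59 s

From ln[A] = ln[A]₀ - k·t: t = ln([A]₀/[A])/k = ln(0.95/0.475)/0.0137 = ln(2.0000)/0.0137 = 0.6931/0.0137 = 50.59 s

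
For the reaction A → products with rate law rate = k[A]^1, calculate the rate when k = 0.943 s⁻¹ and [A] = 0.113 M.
0.1066 M/s

rate = k·[A]^1 = 0.943·(0.113)^1 = 0.943·0.113 = 0.1066 M/s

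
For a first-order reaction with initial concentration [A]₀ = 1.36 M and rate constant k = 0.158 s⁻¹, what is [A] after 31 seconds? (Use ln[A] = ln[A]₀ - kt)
0.0101 M

ln[A] = ln[A]₀ - k·t = ln(1.36) - (0.158)·(31) = 0.3075 - 4.8980 = -4.5905
[A] = e^(-4.5905) = 0.0101 M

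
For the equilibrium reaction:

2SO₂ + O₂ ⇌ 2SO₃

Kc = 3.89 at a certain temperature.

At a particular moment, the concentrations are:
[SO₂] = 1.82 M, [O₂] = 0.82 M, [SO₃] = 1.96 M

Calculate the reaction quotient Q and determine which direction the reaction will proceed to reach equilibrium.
Q = 1.414, Q < K, reaction proceeds forward (toward products)

Q = ([SO₃]^2) / ([SO₂]^2 × [O₂])
  = ((1.96)^2) / ((1.82)^2·(0.82)) = 3.8416/2.7162 = 1.414
Since Q = 1.414 < Kc = 3.89, the reaction proceeds forward (toward products) to reach equilibrium.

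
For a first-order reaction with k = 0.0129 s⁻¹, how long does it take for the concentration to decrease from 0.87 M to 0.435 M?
53.73 s

From ln[A] = ln[A]₀ - k·t: t = ln([A]₀/[A])/k = ln(0.87/0.435)/0.0129 = ln(2.0000)/0.0129 = 0.6931/0.0129 = 53.73 s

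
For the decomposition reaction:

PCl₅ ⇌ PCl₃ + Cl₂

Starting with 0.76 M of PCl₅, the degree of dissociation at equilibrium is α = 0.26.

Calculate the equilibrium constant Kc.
K_c = 0.0694

x = α·[A]₀ = 0.26 × 0.76 = 0.1976 M dissociated.
At eq: [PCl₅] = 0.76 − 0.1976 = 0.5624 M; [PCl₃] = [Cl₂] = x = 0.1976 M.
Kc = [PCl₃][Cl₂]/[PCl₅] = (0.1976)²/0.5624 = 0.06943.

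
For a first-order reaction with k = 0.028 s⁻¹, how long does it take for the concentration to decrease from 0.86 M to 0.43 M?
24.76 s

From ln[A] = ln[A]₀ - k·t: t = ln([A]₀/[A])/k = ln(0.86/0.43)/0.028 = ln(2.0000)/0.028 = 0.6931/0.028 = 24.76 s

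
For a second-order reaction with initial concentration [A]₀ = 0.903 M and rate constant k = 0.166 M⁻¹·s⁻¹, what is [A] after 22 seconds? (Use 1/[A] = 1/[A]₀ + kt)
0.2101 M

1/[A] = 1/[A]₀ + k·t = 1/0.903 + (0.166)·(22) = 1.1074 + 3.6520 = 4.7594
[A] = 1/4.7594 = 0.2101 M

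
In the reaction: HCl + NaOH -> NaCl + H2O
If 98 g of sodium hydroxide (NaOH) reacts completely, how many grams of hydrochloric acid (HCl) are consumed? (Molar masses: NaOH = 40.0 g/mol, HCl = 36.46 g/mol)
Moles of NaOH = 98 g ÷ 40.0 g/mol = 2.45 mol
Mole ratio: 1 mol HCl / 1 mol NaOH
Moles of HCl = 2.45 × (1/1) = 2.45 mol
Mass of HCl = 2.45 mol × 36.46 g/mol = 89.33 g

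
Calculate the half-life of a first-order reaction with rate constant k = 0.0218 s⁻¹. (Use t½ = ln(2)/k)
31.80 s

t½ = ln(2)/k = 0.6931/0.0218 = 31.80 s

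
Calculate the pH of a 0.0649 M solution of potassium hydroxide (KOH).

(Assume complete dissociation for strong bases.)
pH = 12.81

[OH⁻] = 0.0649 M for strong base. pOH = -log[OH⁻] = 1.19, pH = 14 - pOH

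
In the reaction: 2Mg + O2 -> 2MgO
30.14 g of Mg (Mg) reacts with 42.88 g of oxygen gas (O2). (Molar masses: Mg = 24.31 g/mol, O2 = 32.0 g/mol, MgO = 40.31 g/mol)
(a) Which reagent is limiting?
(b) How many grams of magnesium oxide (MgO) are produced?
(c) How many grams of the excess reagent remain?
(a) Mg, (b) 49.98 g, (c) 23.04 g

Moles of Mg = 30.14 g ÷ 24.31 g/mol = 1.23982 mol
Moles of O2 = 42.88 g ÷ 32.0 g/mol = 1.34 mol
Moles ÷ coefficient: Mg: 1.23982/2 = 0.6199, O2: 1.34/1 = 1.34
(a) Mg has the smaller value, so Mg is the limiting reagent.
(b) Moles of MgO = 1.23982 mol Mg × (2/2) = 1.23982 mol; mass = 1.23982 mol × 40.31 g/mol = 49.98 g
(c) O2 consumed = 1.23982 × (1/2) = 0.61991 mol; remaining = 1.34 − 0.61991 = 0.72009 mol; mass = 0.72009 mol × 32.0 g/mol = 23.04 g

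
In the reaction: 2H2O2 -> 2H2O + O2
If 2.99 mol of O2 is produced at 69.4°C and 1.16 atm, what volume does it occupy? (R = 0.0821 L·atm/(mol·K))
T = 69.4°C + 273.15 = 342.55 K
V = nRT/P = (2.99 × 0.0821 × 342.55) / 1.16
V = 72.49 L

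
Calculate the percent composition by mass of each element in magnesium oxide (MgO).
Mg: 60.31%, O: 39.69%

Molar mass of MgO = 40.31 g/mol
% Mg = (1 × 24.31) / 40.31 × 100% = 24.31 / 40.31 × 100% = 60.31%
% O = (1 × 16.0) / 40.31 × 100% = 16 / 40.31 × 100% = 39.69%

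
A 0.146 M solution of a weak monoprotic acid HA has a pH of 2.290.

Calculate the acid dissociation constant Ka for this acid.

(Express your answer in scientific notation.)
K_a = 1.87e-04

[H⁺] = 10^(−pH) = 10^(−2.290) = 5.129e-03 M. For HA ⇌ H⁺ + A⁻, Ka = x²/(C − x) = (5.129e-03)²/(0.146 − 5.129e-03) = 1.87e-04.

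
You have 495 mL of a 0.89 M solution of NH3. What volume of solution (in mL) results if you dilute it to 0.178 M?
Using M₁V₁ = M₂V₂:
0.89 × 495 = 0.178 × V₂
V₂ = (0.89 × 495) / 0.178 = 2475 mL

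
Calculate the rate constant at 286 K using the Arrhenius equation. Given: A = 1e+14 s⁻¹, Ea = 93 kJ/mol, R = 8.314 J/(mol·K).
1.03e-03 s⁻¹

k = A·exp(-Ea/(R·T)) = 1e+14·exp(-93000/(8.314·286)) = 1e+14·exp(-39.1117) = 1e+14·1.0328e-17 = 1.03e-03 s⁻¹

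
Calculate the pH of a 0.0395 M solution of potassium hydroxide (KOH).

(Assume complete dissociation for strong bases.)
pH = 12.60

[OH⁻] = 0.0395 M for strong base. pOH = -log[OH⁻] = 1.40, pH = 14 - pOH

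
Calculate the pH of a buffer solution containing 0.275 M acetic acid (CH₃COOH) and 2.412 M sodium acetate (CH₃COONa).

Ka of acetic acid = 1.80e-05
pH = 5.69

pKa = -log(1.80e-05) = 4.74. pH = pKa + log([A⁻]/[HA]) = 4.74 + log(2.412/0.275)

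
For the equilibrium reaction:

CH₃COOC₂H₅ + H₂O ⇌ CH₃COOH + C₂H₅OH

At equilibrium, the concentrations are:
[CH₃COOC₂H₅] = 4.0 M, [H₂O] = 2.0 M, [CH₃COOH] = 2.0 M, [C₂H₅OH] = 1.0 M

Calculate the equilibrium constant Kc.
K_c = 0.2500

Kc = ([CH₃COOH] × [C₂H₅OH]) / ([CH₃COOC₂H₅] × [H₂O])
   = ((2.0)·(1.0)) / ((4.0)·(2.0))
   = 2 / 8 = 0.2500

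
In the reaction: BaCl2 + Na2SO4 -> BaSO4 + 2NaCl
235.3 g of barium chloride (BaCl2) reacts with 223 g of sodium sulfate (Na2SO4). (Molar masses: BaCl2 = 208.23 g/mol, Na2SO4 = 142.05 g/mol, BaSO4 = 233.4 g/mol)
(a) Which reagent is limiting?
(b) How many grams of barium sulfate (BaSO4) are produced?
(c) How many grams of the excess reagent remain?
(a) BaCl2, (b) 263.7 g, (c) 62.48 g

Moles of BaCl2 = 235.3 g ÷ 208.23 g/mol = 1.13 mol
Moles of Na2SO4 = 223 g ÷ 142.05 g/mol = 1.56987 mol
Moles ÷ coefficient: BaCl2: 1.13/1 = 1.13, Na2SO4: 1.56987/1 = 1.57
(a) BaCl2 has the smaller value, so BaCl2 is the limiting reagent.
(b) Moles of BaSO4 = 1.13 mol BaCl2 × (1/1) = 1.13 mol; mass = 1.13 mol × 233.4 g/mol = 263.7 g
(c) Na2SO4 consumed = 1.13 × (1/1) = 1.13 mol; remaining = 1.56987 − 1.13 = 0.439869 mol; mass = 0.439869 mol × 142.05 g/mol = 62.48 g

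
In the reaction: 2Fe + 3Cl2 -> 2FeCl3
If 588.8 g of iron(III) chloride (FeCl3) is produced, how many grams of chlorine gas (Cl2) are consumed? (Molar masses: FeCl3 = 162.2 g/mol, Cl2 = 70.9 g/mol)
Moles of FeCl3 = 588.8 g ÷ 162.2 g/mol = 3.63009 mol
Mole ratio: 3 mol Cl2 / 2 mol FeCl3
Moles of Cl2 = 3.63009 × (3/2) = 5.44513 mol
Mass of Cl2 = 5.44513 mol × 70.9 g/mol = 386.1 g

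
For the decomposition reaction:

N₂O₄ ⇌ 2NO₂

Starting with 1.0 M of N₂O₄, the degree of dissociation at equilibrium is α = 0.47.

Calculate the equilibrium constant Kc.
K_c = 1.6672

x = α·[A]₀ = 0.47 × 1.0 = 0.47 M dissociated.
At eq: [N₂O₄] = 1.0 − 0.47 = 0.53 M; [NO₂] = 2x = 0.94 M.
Kc = [NO₂]²/[N₂O₄] = (0.94)²/0.53 = 1.667.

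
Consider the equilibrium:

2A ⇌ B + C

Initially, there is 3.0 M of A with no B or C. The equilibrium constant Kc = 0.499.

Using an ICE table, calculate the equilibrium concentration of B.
[B] = 0.878 M

ICE: [A] = 3.0 − 2x, [B] = [C] = x.
Kc = x²/(3.0 − 2x)² = 0.499 ⇒ √Kc = x/(3.0 − 2x).
x = √0.499·3.0/(1 + 2√0.499) = 0.7064·3.0/2.4128 = 0.87832.
[B] = x = 0.878 M.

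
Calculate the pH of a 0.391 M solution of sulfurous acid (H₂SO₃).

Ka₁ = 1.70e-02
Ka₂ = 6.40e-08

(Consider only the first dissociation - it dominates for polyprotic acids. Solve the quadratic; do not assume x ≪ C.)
pH = 1.13

x² + Ka₁·x − Ka₁·C = 0 with Ka₁ = 1.70e-02, C = 0.391.
x = (−Ka₁ + √(Ka₁² + 4·Ka₁·C))/2 = 7.3471e-02 M, so pH = 1.13.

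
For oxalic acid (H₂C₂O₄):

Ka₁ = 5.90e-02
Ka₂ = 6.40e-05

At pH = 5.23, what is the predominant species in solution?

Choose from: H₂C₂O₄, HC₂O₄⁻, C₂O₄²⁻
C₂O₄²⁻

pKa1 = 1.23, pKa2 = 4.19. Each pKa is the crossover between adjacent species; pH = 5.23 lies in the region where C₂O₄²⁻ predominates.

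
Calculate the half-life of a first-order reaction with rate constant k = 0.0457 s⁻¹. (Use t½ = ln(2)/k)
15.17 s

t½ = ln(2)/k = 0.6931/0.0457 = 15.17 s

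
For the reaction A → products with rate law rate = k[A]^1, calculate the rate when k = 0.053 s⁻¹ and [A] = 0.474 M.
0.02512 M/s

rate = k·[A]^1 = 0.053·(0.474)^1 = 0.053·0.474 = 0.02512 M/s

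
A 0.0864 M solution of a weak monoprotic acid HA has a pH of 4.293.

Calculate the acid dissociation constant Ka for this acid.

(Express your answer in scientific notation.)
K_a = 3.00e-08

[H⁺] = 10^(−pH) = 10^(−4.293) = 5.093e-05 M. For HA ⇌ H⁺ + A⁻, Ka = x²/(C − x) = (5.093e-05)²/(0.0864 − 5.093e-05) = 3.00e-08.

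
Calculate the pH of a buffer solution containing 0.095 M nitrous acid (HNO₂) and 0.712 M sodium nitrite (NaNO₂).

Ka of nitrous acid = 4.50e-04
pH = 4.22

pKa = -log(4.50e-04) = 3.35. pH = pKa + log([A⁻]/[HA]) = 3.35 + log(0.712/0.095)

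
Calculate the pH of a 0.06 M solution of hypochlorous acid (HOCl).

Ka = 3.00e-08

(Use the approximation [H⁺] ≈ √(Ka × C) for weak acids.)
pH = 4.37

[H⁺] = √(Ka × C) = √(3.00e-08 × 0.06) = 4.2426e-05. pH = -log(4.2426e-05)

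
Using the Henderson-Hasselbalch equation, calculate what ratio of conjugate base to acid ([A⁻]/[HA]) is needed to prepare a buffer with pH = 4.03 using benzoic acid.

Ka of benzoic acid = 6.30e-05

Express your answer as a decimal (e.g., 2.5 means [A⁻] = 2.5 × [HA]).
[A⁻]/[HA] = 0.675

pKa = −log(6.30e-05) = 4.2007. pH = pKa + log([A⁻]/[HA]). 4.03 = 4.2007 + log(ratio). log(ratio) = 4.03 − 4.2007 = -0.1707. ratio = 10^(-0.1707) = 0.675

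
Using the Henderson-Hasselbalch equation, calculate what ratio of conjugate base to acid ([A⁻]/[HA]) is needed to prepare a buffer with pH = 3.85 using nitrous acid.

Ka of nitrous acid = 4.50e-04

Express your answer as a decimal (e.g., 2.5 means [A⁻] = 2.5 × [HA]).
[A⁻]/[HA] = 3.186

pKa = −log(4.50e-04) = 3.3468. pH = pKa + log([A⁻]/[HA]). 3.85 = 3.3468 + log(ratio). log(ratio) = 3.85 − 3.3468 = 0.5032. ratio = 10^(0.5032) = 3.186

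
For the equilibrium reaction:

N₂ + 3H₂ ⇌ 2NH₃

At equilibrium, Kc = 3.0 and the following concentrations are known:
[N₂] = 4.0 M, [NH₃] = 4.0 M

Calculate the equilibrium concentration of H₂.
[H₂] = 1.1006 M

Kc = ([NH₃]^2) / ([N₂] × [H₂]^3) = 3.0
[H₂]^3 = (product terms)/(Kc · other reactant terms) = 16 / (3.0 · 4) = 1.3333
[H₂] = (1.3333)^(1/3) = 1.1006 M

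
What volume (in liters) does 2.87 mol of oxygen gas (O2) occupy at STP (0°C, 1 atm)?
At STP, 1 mol of gas occupies 22.4 L
Volume = 2.87 mol × 22.4 L/mol = 64.29 L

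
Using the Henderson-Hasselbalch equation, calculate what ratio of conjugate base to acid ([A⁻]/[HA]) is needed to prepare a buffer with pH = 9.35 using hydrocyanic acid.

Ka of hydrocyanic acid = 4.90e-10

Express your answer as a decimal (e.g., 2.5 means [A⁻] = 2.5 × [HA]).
[A⁻]/[HA] = 1.097

pKa = −log(4.90e-10) = 9.3098. pH = pKa + log([A⁻]/[HA]). 9.35 = 9.3098 + log(ratio). log(ratio) = 9.35 − 9.3098 = 0.0402. ratio = 10^(0.0402) = 1.097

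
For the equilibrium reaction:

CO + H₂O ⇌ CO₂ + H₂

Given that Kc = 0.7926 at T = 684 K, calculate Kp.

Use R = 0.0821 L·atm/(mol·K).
K_p = 0.7926

Δn = (moles gaseous products) − (moles gaseous reactants) = 0
T = 684 K; RT = 0.0821 × 684 = 56.1564
Kp = Kc·(RT)^Δn = 0.7926 × (56.1564)^0 = 0.7926 × 1 = 0.7926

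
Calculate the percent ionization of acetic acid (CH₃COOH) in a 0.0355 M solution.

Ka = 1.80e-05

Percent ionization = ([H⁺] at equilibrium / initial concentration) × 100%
Percent ionization = 2.23%

Let x = [H⁺]. Ka = x²/(C - x) ⇒ x² + (1.80e-05)x - (1.80e-05)(0.0355) = 0. x = 7.9043e-04. Percent = (7.9043e-04/0.0355) × 100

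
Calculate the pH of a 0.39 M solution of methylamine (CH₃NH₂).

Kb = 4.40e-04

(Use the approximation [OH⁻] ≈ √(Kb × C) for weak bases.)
pH = 12.12

[OH⁻] = √(Kb × C) = √(4.40e-04 × 0.39) = 1.3100e-02. pOH = 1.88, pH = 14 - pOH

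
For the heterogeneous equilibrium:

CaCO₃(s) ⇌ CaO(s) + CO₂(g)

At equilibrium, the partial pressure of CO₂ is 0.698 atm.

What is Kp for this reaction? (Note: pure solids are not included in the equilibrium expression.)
K_p = 0.698

Solids (CaCO₃, CaO) have activity 1 and are excluded.
Kp = P(CO₂) = 0.698.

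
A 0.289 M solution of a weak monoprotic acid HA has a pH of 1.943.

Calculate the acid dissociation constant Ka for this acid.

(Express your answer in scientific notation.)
K_a = 4.68e-04

[H⁺] = 10^(−pH) = 10^(−1.943) = 1.140e-02 M. For HA ⇌ H⁺ + A⁻, Ka = x²/(C − x) = (1.140e-02)²/(0.289 − 1.140e-02) = 4.68e-04.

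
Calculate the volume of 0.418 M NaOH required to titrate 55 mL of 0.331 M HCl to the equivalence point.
V_{base} = 43.6 mL

At equivalence: moles acid = moles base.
moles HCl = 0.331 M × 0.055 L = 0.018205 mol
V_NaOH = 0.018205 mol ÷ 0.418 M = 0.04355 L = 43.6 mL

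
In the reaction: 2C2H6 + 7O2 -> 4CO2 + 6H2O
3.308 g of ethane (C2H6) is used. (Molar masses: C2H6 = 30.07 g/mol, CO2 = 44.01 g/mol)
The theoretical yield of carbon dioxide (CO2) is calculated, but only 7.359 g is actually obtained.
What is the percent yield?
Moles of C2H6 = 3.308 g ÷ 30.07 g/mol = 0.11001 mol
Mole ratio: 4 mol CO2 / 2 mol C2H6
Moles of CO2 = 0.11001 × (4/2) = 0.22002 mol
Theoretical yield = 0.22002 mol × 44.01 g/mol = 9.6831 g
Actual yield = 7.359 g
Percent yield = (7.359 / 9.6831) × 100% = 76.0%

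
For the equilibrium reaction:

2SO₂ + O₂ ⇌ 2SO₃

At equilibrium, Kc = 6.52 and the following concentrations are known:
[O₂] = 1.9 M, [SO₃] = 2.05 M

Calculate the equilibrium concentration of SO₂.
[SO₂] = 0.5824 M

Kc = ([SO₃]^2) / ([SO₂]^2 × [O₂]) = 6.52
[SO₂]^2 = (product terms)/(Kc · other reactant terms) = 4.2025 / (6.52 · 1.9) = 0.33924
[SO₂] = (0.33924)^(1/2) = 0.5824 M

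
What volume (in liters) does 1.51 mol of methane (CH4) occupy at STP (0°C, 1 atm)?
At STP, 1 mol of gas occupies 22.4 L
Volume = 1.51 mol × 22.4 L/mol = 33.82 L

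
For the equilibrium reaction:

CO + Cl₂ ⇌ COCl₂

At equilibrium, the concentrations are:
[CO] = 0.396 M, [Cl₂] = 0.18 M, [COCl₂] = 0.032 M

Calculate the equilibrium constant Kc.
K_c = 0.4489

Kc = ([COCl₂]) / ([CO] × [Cl₂])
   = ((0.032)) / ((0.396)·(0.18))
   = 0.032 / 0.07128 = 0.4489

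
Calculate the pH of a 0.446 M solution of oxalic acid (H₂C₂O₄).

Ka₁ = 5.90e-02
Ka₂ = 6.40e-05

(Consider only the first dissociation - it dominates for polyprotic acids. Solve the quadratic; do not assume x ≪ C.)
pH = 0.87

x² + Ka₁·x − Ka₁·C = 0 with Ka₁ = 5.90e-02, C = 0.446.
x = (−Ka₁ + √(Ka₁² + 4·Ka₁·C))/2 = 1.3538e-01 M, so pH = 0.87.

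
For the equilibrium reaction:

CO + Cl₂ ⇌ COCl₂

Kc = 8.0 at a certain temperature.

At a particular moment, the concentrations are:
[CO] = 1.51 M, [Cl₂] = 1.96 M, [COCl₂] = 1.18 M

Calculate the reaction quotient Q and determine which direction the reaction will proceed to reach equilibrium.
Q = 0.399, Q < K, reaction proceeds forward (toward products)

Q = ([COCl₂]) / ([CO] × [Cl₂])
  = ((1.18)) / ((1.51)·(1.96)) = 1.18/2.9596 = 0.3987
Since Q = 0.3987 < Kc = 8.0, the reaction proceeds forward (toward products) to reach equilibrium.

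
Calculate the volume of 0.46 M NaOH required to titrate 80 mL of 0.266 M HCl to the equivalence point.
V_{base} = 46.3 mL

At equivalence: moles acid = moles base.
moles HCl = 0.266 M × 0.08 L = 0.02128 mol
V_NaOH = 0.02128 mol ÷ 0.46 M = 0.04626 L = 46.3 mL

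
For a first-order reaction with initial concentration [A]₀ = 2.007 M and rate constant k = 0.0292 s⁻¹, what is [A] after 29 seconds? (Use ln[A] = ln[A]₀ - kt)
0.8606 M

ln[A] = ln[A]₀ - k·t = ln(2.007) - (0.0292)·(29) = 0.6966 - 0.8468 = -0.1502
[A] = e^(-0.1502) = 0.8606 M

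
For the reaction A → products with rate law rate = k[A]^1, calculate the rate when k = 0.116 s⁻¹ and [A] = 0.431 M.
0.05 M/s

rate = k·[A]^1 = 0.116·(0.431)^1 = 0.116·0.431 = 0.05 M/s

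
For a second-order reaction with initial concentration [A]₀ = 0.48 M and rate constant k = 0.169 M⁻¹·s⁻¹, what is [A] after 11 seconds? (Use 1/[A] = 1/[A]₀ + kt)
0.2537 M

1/[A] = 1/[A]₀ + k·t = 1/0.48 + (0.169)·(11) = 2.0833 + 1.8590 = 3.9423
[A] = 1/3.9423 = 0.2537 M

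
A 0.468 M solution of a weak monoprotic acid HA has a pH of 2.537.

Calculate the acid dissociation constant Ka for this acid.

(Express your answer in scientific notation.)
K_a = 1.81e-05

[H⁺] = 10^(−pH) = 10^(−2.537) = 2.904e-03 M. For HA ⇌ H⁺ + A⁻, Ka = x²/(C − x) = (2.904e-03)²/(0.468 − 2.904e-03) = 1.81e-05.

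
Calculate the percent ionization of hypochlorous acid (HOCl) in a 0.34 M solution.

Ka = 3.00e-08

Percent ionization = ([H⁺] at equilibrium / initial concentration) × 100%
Percent ionization = 0.0297%

Let x = [H⁺]. Ka = x²/(C - x) ⇒ x² + (3.00e-08)x - (3.00e-08)(0.34) = 0. x = 1.0098e-04. Percent = (1.0098e-04/0.34) × 100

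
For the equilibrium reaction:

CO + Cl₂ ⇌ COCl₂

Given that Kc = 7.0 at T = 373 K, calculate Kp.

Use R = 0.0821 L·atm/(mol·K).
K_p = 0.2286

Δn = (moles gaseous products) − (moles gaseous reactants) = -1
T = 373 K; RT = 0.0821 × 373 = 30.6233
Kp = Kc·(RT)^Δn = 7.0 × (30.6233)^-1 = 7.0 × 0.0326549 = 0.2286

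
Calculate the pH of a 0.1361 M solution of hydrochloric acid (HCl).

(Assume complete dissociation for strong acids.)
pH = 0.87

[H⁺] = 0.1361 M for strong acid. pH = -log[H⁺] = -log(0.1361)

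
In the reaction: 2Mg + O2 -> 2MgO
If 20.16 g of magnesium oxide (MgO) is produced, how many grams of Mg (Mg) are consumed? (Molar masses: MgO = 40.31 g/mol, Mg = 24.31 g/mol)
Moles of MgO = 20.16 g ÷ 40.31 g/mol = 0.500124 mol
Mole ratio: 2 mol Mg / 2 mol MgO
Moles of Mg = 0.500124 × (2/2) = 0.500124 mol
Mass of Mg = 0.500124 mol × 24.31 g/mol = 12.16 g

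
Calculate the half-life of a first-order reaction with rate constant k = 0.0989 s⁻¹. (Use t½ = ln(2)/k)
7.01 s

t½ = ln(2)/k = 0.6931/0.0989 = 7.01 s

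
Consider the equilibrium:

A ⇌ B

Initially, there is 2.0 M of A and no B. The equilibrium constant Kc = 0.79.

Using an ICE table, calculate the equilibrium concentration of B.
[B] = 0.883 M

ICE: [A] = 2.0 − x, [B] = x.
Kc = x/(2.0 − x) = 0.79 ⇒ x = 0.79·2.0/(1 + 0.79) = 1.58/1.79 = 0.8827.
[B] = x = 0.883 M.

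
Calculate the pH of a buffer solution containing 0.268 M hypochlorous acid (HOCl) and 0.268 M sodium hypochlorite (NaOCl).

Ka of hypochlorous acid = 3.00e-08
pH = 7.52

pKa = -log(3.00e-08) = 7.52. pH = pKa + log([A⁻]/[HA]) = 7.52 + log(0.268/0.268)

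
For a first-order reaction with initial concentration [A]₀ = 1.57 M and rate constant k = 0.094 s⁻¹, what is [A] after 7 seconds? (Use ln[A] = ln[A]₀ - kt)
0.8131 M

ln[A] = ln[A]₀ - k·t = ln(1.57) - (0.094)·(7) = 0.4511 - 0.6580 = -0.2069
[A] = e^(-0.2069) = 0.8131 M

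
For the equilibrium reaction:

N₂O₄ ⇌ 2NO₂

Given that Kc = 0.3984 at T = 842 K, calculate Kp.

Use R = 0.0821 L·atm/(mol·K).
K_p = 27.5407

Δn = (moles gaseous products) − (moles gaseous reactants) = 1
T = 842 K; RT = 0.0821 × 842 = 69.1282
Kp = Kc·(RT)^Δn = 0.3984 × (69.1282)^1 = 0.3984 × 69.1282 = 27.5407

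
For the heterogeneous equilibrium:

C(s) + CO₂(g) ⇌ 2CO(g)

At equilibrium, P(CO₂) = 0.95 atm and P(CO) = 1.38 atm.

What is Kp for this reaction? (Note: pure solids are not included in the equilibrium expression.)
K_p = 2.005

Solid C is excluded.
Kp = P(CO)²/P(CO₂) = (1.38)²/0.95 = 1.904/0.95 = 2.005.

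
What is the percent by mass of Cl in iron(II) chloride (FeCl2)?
Mass of Cl in formula = 35.45 × 2 = 70.9 g/mol
Molar mass = 126.75 g/mol
% Cl = (70.9/126.75) × 100% = 55.94%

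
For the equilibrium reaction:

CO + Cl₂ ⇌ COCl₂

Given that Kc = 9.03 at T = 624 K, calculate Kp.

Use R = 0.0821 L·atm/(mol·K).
K_p = 0.1763

Δn = (moles gaseous products) − (moles gaseous reactants) = -1
T = 624 K; RT = 0.0821 × 624 = 51.2304
Kp = Kc·(RT)^Δn = 9.03 × (51.2304)^-1 = 9.03 × 0.0195197 = 0.1763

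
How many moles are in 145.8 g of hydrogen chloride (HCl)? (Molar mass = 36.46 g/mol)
Moles = 145.8 g ÷ 36.46 g/mol = 3.999 mol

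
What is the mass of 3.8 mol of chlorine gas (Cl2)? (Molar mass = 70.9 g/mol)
Mass = 3.8 mol × 70.9 g/mol = 269.4 g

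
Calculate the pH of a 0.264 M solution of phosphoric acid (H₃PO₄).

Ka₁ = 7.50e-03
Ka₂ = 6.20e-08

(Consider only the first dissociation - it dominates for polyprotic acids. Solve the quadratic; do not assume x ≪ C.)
pH = 1.39

x² + Ka₁·x − Ka₁·C = 0 with Ka₁ = 7.50e-03, C = 0.264.
x = (−Ka₁ + √(Ka₁² + 4·Ka₁·C))/2 = 4.0905e-02 M, so pH = 1.39.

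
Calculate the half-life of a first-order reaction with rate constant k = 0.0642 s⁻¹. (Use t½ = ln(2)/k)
10.80 s

t½ = ln(2)/k = 0.6931/0.0642 = 10.80 s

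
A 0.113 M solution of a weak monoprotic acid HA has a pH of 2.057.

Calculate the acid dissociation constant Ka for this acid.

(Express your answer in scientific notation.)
K_a = 7.38e-04

[H⁺] = 10^(−pH) = 10^(−2.057) = 8.770e-03 M. For HA ⇌ H⁺ + A⁻, Ka = x²/(C − x) = (8.770e-03)²/(0.113 − 8.770e-03) = 7.38e-04.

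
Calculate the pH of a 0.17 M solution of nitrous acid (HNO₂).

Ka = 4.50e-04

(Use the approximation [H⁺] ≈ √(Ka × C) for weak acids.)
pH = 2.06

[H⁺] = √(Ka × C) = √(4.50e-04 × 0.17) = 8.7464e-03. pH = -log(8.7464e-03)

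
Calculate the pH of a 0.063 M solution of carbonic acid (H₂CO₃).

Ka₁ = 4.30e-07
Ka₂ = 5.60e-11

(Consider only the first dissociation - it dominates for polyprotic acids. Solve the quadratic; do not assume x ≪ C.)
pH = 3.78

x² + Ka₁·x − Ka₁·C = 0 with Ka₁ = 4.30e-07, C = 0.063.
x = (−Ka₁ + √(Ka₁² + 4·Ka₁·C))/2 = 1.6438e-04 M, so pH = 3.78.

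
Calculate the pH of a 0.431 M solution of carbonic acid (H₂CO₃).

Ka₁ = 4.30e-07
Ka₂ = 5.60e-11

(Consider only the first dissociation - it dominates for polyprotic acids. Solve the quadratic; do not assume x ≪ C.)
pH = 3.37

x² + Ka₁·x − Ka₁·C = 0 with Ka₁ = 4.30e-07, C = 0.431.
x = (−Ka₁ + √(Ka₁² + 4·Ka₁·C))/2 = 4.3028e-04 M, so pH = 3.37.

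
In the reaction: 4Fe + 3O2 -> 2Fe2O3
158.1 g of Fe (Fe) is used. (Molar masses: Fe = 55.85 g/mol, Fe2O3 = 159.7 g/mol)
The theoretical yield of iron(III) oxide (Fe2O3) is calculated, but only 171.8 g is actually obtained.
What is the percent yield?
Moles of Fe = 158.1 g ÷ 55.85 g/mol = 2.8308 mol
Mole ratio: 2 mol Fe2O3 / 4 mol Fe
Moles of Fe2O3 = 2.8308 × (2/4) = 1.4154 mol
Theoretical yield = 1.4154 mol × 159.7 g/mol = 226.04 g
Actual yield = 171.8 g
Percent yield = (171.8 / 226.04) × 100% = 76.0%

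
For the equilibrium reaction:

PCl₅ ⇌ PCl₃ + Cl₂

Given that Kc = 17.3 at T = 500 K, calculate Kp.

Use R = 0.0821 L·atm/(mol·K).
K_p = 710.1650

Δn = (moles gaseous products) − (moles gaseous reactants) = 1
T = 500 K; RT = 0.0821 × 500 = 41.05
Kp = Kc·(RT)^Δn = 17.3 × (41.05)^1 = 17.3 × 41.05 = 710.1650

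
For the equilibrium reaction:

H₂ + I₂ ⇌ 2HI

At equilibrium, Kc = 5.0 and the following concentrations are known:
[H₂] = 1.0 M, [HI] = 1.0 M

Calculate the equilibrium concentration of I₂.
[I₂] = 0.2000 M

Kc = ([HI]^2) / ([H₂] × [I₂]) = 5.0
[I₂]^1 = (product terms)/(Kc · other reactant terms) = 1 / (5.0 · 1) = 0.2
[I₂] = 0.2000 M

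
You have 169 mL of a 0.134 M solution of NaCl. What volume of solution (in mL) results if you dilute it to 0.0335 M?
Using M₁V₁ = M₂V₂:
0.134 × 169 = 0.0335 × V₂
V₂ = (0.134 × 169) / 0.0335 = 676 mL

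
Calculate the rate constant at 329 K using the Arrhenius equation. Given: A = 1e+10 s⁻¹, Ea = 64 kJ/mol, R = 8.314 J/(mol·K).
6.89e-01 s⁻¹

k = A·exp(-Ea/(R·T)) = 1e+10·exp(-64000/(8.314·329)) = 1e+10·exp(-23.3977) = 1e+10·6.8943e-11 = 6.89e-01 s⁻¹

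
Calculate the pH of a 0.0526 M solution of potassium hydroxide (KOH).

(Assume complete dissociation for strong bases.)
pH = 12.72

[OH⁻] = 0.0526 M for strong base. pOH = -log[OH⁻] = 1.28, pH = 14 - pOH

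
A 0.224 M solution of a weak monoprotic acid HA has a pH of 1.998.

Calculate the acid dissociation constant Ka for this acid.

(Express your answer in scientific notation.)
K_a = 4.72e-04

[H⁺] = 10^(−pH) = 10^(−1.998) = 1.005e-02 M. For HA ⇌ H⁺ + A⁻, Ka = x²/(C − x) = (1.005e-02)²/(0.224 − 1.005e-02) = 4.72e-04.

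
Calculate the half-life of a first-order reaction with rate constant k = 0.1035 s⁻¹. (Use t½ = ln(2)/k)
6.70 s

t½ = ln(2)/k = 0.6931/0.1035 = 6.70 s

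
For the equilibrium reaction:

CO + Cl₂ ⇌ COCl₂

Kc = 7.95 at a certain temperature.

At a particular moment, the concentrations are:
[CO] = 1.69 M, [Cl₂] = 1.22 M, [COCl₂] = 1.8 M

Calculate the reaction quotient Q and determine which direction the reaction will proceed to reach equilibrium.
Q = 0.873, Q < K, reaction proceeds forward (toward products)

Q = ([COCl₂]) / ([CO] × [Cl₂])
  = ((1.8)) / ((1.69)·(1.22)) = 1.8/2.0618 = 0.873
Since Q = 0.873 < Kc = 7.95, the reaction proceeds forward (toward products) to reach equilibrium.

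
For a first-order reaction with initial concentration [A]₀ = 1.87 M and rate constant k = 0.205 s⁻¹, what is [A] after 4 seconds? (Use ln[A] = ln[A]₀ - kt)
0.8236 M

ln[A] = ln[A]₀ - k·t = ln(1.87) - (0.205)·(4) = 0.6259 - 0.8200 = -0.1941
[A] = e^(-0.1941) = 0.8236 M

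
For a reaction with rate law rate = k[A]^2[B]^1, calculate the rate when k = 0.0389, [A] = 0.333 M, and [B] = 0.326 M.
0.001406 M/s

rate = k·[A]^2·[B]^1 = 0.0389·(0.333)^2·(0.326)^1 = 0.0389·0.110889·0.326 = 0.001406 M/s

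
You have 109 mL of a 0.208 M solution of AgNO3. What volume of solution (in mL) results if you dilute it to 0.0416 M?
Using M₁V₁ = M₂V₂:
0.208 × 109 = 0.0416 × V₂
V₂ = (0.208 × 109) / 0.0416 = 545 mL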